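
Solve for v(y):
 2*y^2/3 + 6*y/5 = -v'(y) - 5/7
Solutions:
 v(y) = C1 - 2*y^3/9 - 3*y^2/5 - 5*y/7


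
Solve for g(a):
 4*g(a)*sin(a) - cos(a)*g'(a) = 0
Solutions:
 g(a) = C1/cos(a)^4


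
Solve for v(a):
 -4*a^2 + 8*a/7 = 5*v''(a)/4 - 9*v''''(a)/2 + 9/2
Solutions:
 v(a) = C1 + C2*a + C3*exp(-sqrt(10)*a/6) + C4*exp(sqrt(10)*a/6) - 4*a^4/15 + 16*a^3/105 - 333*a^2/25


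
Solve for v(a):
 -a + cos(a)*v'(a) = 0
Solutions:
 v(a) = C1 + Integral(a/cos(a), a)


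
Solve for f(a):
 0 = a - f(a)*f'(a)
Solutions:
 f(a) = -sqrt(C1 + a^2)
 f(a) = sqrt(C1 + a^2)


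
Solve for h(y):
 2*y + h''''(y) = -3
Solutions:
 h(y) = C1 + C2*y + C3*y^2 + C4*y^3 - y^5/60 - y^4/8


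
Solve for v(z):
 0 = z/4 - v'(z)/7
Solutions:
 v(z) = C1 + 7*z^2/8


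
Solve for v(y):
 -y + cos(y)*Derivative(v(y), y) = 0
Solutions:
 v(y) = C1 + Integral(y/cos(y), y)


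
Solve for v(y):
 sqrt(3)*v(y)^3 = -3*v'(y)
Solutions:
 v(y) = -sqrt(6)*sqrt(-1/(C1 - sqrt(3)*y))/2
 v(y) = sqrt(6)*sqrt(-1/(C1 - sqrt(3)*y))/2


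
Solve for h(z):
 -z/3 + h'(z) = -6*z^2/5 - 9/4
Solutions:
 h(z) = C1 - 2*z^3/5 + z^2/6 - 9*z/4


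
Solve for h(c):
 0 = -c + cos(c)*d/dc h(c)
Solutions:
 h(c) = C1 + Integral(c/cos(c), c)


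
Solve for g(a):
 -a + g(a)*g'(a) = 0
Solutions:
 g(a) = -sqrt(C1 + a^2)
 g(a) = sqrt(C1 + a^2)


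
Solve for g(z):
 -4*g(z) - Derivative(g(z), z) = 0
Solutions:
 g(z) = C1*exp(-4*z)


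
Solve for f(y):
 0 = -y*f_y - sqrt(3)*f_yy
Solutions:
 f(y) = C1 + C2*erf(sqrt(2)*3^(3/4)*y/6)


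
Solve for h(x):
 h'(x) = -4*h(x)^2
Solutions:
 h(x) = 1/(C1 + 4*x)


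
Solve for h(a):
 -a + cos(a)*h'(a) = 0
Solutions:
 h(a) = C1 + Integral(a/cos(a), a)


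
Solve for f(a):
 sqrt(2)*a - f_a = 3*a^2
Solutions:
 f(a) = C1 - a^3 + sqrt(2)*a^2/2


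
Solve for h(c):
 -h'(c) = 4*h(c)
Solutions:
 h(c) = C1*exp(-4*c)


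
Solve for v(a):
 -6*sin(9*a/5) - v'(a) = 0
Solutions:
 v(a) = C1 + 10*cos(9*a/5)/3


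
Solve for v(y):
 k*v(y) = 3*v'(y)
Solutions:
 v(y) = C1*exp(k*y/3)


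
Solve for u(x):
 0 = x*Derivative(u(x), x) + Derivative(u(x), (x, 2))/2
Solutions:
 u(x) = C1 + C2*erf(x)


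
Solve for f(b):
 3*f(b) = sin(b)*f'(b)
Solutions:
 f(b) = C1*(cos(b) - 1)^(3/2)/(cos(b) + 1)^(3/2)


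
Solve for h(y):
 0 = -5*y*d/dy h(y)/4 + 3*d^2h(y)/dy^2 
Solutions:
 h(y) = C1 + C2*erfi(sqrt(30)*y/12)


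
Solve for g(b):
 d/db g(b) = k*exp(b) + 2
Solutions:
 g(b) = C1 + 2*b + k*exp(b)


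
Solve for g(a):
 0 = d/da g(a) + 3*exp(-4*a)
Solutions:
 g(a) = C1 + 3*exp(-4*a)/4


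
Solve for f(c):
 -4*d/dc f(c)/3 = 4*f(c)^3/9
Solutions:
 f(c) = -sqrt(6)*sqrt(-1/(C1 - c))/2
 f(c) = sqrt(6)*sqrt(-1/(C1 - c))/2


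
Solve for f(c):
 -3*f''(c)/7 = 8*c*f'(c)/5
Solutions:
 f(c) = C1 + C2*erf(2*sqrt(105)*c/15)


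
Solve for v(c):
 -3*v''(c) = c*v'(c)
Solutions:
 v(c) = C1 + C2*erf(sqrt(6)*c/6)


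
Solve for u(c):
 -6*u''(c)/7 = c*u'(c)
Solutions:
 u(c) = C1 + C2*erf(sqrt(21)*c/6)


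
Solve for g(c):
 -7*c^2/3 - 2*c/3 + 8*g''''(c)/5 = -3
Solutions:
 g(c) = C1 + C2*c + C3*c^2 + C4*c^3 + 7*c^6/1728 + c^5/288 - 5*c^4/64


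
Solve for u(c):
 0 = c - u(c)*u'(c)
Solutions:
 u(c) = -sqrt(C1 + c^2)
 u(c) = sqrt(C1 + c^2)


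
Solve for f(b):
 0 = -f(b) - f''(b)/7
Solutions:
 f(b) = C1*sin(sqrt(7)*b) + C2*cos(sqrt(7)*b)


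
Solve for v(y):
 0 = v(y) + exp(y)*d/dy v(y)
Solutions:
 v(y) = C1*exp(exp(-y))


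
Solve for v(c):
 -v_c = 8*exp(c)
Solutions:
 v(c) = C1 - 8*exp(c)


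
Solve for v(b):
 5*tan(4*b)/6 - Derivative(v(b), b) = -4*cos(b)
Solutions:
 v(b) = C1 - 5*log(cos(4*b))/24 + 4*sin(b)


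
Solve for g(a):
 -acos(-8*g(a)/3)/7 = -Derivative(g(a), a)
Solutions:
 Integral(1/acos(-8*_y/3), (_y, g(a))) = C1 + a/7


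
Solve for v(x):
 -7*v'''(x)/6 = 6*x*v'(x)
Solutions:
 v(x) = C1 + Integral(C2*airyai(-42^(2/3)*x/7) + C3*airybi(-42^(2/3)*x/7), x)


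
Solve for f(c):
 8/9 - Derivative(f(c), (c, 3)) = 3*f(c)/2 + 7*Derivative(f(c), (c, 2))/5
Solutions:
 f(c) = C1*exp(c*(-28 + 98*2^(2/3)/(45*sqrt(64345) + 11497)^(1/3) + 2^(1/3)*(45*sqrt(64345) + 11497)^(1/3))/60)*sin(2^(1/3)*sqrt(3)*c*(-(45*sqrt(64345) + 11497)^(1/3) + 98*2^(1/3)/(45*sqrt(64345) + 11497)^(1/3))/60) + C2*exp(c*(-28 + 98*2^(2/3)/(45*sqrt(64345) + 11497)^(1/3) + 2^(1/3)*(45*sqrt(64345) + 11497)^(1/3))/60)*cos(2^(1/3)*sqrt(3)*c*(-(45*sqrt(64345) + 11497)^(1/3) + 98*2^(1/3)/(45*sqrt(64345) + 11497)^(1/3))/60) + C3*exp(-c*(98*2^(2/3)/(45*sqrt(64345) + 11497)^(1/3) + 14 + 2^(1/3)*(45*sqrt(64345) + 11497)^(1/3))/30) + 16/27


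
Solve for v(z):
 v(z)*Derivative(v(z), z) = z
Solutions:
 v(z) = -sqrt(C1 + z^2)
 v(z) = sqrt(C1 + z^2)


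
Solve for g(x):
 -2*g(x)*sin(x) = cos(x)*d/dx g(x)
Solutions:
 g(x) = C1*cos(x)^2


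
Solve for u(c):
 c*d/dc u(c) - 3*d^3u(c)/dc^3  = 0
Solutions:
 u(c) = C1 + Integral(C2*airyai(3^(2/3)*c/3) + C3*airybi(3^(2/3)*c/3), c)


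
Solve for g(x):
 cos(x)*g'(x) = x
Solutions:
 g(x) = C1 + Integral(x/cos(x), x)


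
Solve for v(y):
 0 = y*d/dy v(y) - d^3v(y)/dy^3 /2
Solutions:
 v(y) = C1 + Integral(C2*airyai(2^(1/3)*y) + C3*airybi(2^(1/3)*y), y)


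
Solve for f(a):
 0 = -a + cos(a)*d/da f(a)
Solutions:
 f(a) = C1 + Integral(a/cos(a), a)


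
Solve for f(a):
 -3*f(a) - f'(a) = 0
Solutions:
 f(a) = C1*exp(-3*a)


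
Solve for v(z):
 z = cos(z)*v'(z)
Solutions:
 v(z) = C1 + Integral(z/cos(z), z)


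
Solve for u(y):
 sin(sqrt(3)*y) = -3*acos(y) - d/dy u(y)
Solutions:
 u(y) = C1 - 3*y*acos(y) + 3*sqrt(1 - y^2) + sqrt(3)*cos(sqrt(3)*y)/3


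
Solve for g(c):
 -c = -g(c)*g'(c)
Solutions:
 g(c) = -sqrt(C1 + c^2)
 g(c) = sqrt(C1 + c^2)


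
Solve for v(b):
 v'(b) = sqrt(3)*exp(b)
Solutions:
 v(b) = C1 + sqrt(3)*exp(b)


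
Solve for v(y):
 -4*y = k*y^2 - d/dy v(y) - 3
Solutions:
 v(y) = C1 + k*y^3/3 + 2*y^2 - 3*y


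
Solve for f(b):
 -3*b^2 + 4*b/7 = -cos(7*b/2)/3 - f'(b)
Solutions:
 f(b) = C1 + b^3 - 2*b^2/7 - 2*sin(7*b/2)/21


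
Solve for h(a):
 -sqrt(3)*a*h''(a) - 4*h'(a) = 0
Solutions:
 h(a) = C1 + C2*a^(1 - 4*sqrt(3)/3)


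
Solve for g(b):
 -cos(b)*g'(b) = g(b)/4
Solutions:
 g(b) = C1*(sin(b) - 1)^(1/8)/(sin(b) + 1)^(1/8)


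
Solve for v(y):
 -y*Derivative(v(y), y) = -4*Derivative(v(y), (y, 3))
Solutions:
 v(y) = C1 + Integral(C2*airyai(2^(1/3)*y/2) + C3*airybi(2^(1/3)*y/2), y)


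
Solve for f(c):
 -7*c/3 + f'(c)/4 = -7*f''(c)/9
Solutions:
 f(c) = C1 + C2*exp(-9*c/28) + 14*c^2/3 - 784*c/27


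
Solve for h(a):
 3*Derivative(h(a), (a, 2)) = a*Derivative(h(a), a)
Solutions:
 h(a) = C1 + C2*erfi(sqrt(6)*a/6)


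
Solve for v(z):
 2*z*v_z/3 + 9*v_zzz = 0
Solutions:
 v(z) = C1 + Integral(C2*airyai(-2^(1/3)*z/3) + C3*airybi(-2^(1/3)*z/3), z)


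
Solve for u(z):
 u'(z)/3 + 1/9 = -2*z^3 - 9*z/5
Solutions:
 u(z) = C1 - 3*z^4/2 - 27*z^2/10 - z/3


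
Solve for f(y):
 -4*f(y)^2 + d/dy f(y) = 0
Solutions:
 f(y) = -1/(C1 + 4*y)


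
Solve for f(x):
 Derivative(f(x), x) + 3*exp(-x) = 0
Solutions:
 f(x) = C1 + 3*exp(-x)


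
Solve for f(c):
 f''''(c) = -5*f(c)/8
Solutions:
 f(c) = (C1*sin(2^(3/4)*5^(1/4)*c/4) + C2*cos(2^(3/4)*5^(1/4)*c/4))*exp(-2^(3/4)*5^(1/4)*c/4) + (C3*sin(2^(3/4)*5^(1/4)*c/4) + C4*cos(2^(3/4)*5^(1/4)*c/4))*exp(2^(3/4)*5^(1/4)*c/4)


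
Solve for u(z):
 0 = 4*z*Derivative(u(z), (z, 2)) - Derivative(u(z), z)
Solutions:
 u(z) = C1 + C2*z^(5/4)


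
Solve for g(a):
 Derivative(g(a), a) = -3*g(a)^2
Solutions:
 g(a) = 1/(C1 + 3*a)


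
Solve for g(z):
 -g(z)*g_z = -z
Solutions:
 g(z) = -sqrt(C1 + z^2)
 g(z) = sqrt(C1 + z^2)


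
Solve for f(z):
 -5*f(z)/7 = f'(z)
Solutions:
 f(z) = C1*exp(-5*z/7)


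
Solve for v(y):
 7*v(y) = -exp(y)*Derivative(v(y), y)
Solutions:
 v(y) = C1*exp(7*exp(-y))


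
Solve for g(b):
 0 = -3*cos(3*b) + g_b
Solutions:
 g(b) = C1 + sin(3*b)


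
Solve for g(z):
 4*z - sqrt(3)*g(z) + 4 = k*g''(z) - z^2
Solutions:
 g(z) = C1*exp(-3^(1/4)*z*sqrt(-1/k)) + C2*exp(3^(1/4)*z*sqrt(-1/k)) - 2*k/3 + sqrt(3)*z^2/3 + 4*sqrt(3)*z/3 + 4*sqrt(3)/3


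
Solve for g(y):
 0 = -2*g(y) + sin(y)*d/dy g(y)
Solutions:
 g(y) = C1*(cos(y) - 1)/(cos(y) + 1)


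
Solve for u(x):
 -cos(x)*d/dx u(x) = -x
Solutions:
 u(x) = C1 + Integral(x/cos(x), x)


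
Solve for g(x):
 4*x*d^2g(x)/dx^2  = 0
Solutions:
 g(x) = C1 + C2*x


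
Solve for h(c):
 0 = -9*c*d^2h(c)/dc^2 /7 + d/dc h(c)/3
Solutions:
 h(c) = C1 + C2*c^(34/27)


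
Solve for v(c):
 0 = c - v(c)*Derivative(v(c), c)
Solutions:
 v(c) = -sqrt(C1 + c^2)
 v(c) = sqrt(C1 + c^2)


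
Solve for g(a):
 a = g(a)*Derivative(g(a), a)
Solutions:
 g(a) = -sqrt(C1 + a^2)
 g(a) = sqrt(C1 + a^2)


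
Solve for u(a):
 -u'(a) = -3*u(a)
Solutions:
 u(a) = C1*exp(3*a)


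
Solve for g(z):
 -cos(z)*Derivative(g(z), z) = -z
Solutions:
 g(z) = C1 + Integral(z/cos(z), z)


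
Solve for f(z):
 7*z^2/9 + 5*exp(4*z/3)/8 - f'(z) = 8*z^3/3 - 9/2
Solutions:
 f(z) = C1 - 2*z^4/3 + 7*z^3/27 + 9*z/2 + 15*exp(4*z/3)/32


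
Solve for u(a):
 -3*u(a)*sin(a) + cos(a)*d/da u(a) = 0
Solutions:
 u(a) = C1/cos(a)^3


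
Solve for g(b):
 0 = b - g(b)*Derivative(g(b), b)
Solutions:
 g(b) = -sqrt(C1 + b^2)
 g(b) = sqrt(C1 + b^2)


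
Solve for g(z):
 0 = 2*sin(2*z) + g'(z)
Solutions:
 g(z) = C1 + cos(2*z)


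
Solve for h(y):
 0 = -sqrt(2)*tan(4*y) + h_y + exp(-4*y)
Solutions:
 h(y) = C1 + sqrt(2)*log(tan(4*y)^2 + 1)/8 + exp(-4*y)/4


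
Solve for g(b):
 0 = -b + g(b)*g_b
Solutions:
 g(b) = -sqrt(C1 + b^2)
 g(b) = sqrt(C1 + b^2)


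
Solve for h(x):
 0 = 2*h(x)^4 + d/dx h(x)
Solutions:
 h(x) = (-3^(2/3) - 3*3^(1/6)*I)*(1/(C1 + 2*x))^(1/3)/6
 h(x) = (-3^(2/3) + 3*3^(1/6)*I)*(1/(C1 + 2*x))^(1/3)/6
 h(x) = (1/(C1 + 6*x))^(1/3)


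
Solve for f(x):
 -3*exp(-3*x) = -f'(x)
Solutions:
 f(x) = C1 - exp(-3*x)


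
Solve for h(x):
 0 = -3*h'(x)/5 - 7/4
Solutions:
 h(x) = C1 - 35*x/12


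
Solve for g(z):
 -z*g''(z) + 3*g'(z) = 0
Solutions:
 g(z) = C1 + C2*z^4


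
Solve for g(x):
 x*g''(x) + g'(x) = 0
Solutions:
 g(x) = C1 + C2*log(x)


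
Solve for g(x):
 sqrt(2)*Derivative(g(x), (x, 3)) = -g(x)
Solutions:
 g(x) = C3*exp(-2^(5/6)*x/2) + (C1*sin(2^(5/6)*sqrt(3)*x/4) + C2*cos(2^(5/6)*sqrt(3)*x/4))*exp(2^(5/6)*x/4)


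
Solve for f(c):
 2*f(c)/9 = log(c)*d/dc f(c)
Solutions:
 f(c) = C1*exp(2*li(c)/9)


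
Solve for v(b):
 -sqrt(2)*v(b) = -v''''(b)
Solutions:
 v(b) = C1*exp(-2^(1/8)*b) + C2*exp(2^(1/8)*b) + C3*sin(2^(1/8)*b) + C4*cos(2^(1/8)*b)


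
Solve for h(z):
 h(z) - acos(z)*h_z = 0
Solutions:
 h(z) = C1*exp(Integral(1/acos(z), z))


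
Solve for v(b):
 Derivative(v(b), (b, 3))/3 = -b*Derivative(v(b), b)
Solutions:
 v(b) = C1 + Integral(C2*airyai(-3^(1/3)*b) + C3*airybi(-3^(1/3)*b), b)


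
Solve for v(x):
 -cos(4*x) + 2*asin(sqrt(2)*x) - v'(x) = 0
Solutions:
 v(x) = C1 + 2*x*asin(sqrt(2)*x) + sqrt(2)*sqrt(1 - 2*x^2) - sin(4*x)/4


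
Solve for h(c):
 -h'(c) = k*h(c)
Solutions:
 h(c) = C1*exp(-c*k)


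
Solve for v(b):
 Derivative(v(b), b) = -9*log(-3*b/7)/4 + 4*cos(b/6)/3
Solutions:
 v(b) = C1 - 9*b*log(-b)/4 - 9*b*log(3)/4 + 9*b/4 + 9*b*log(7)/4 + 8*sin(b/6)


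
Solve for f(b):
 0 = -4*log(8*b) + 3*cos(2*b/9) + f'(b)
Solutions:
 f(b) = C1 + 4*b*log(b) - 4*b + 12*b*log(2) - 27*sin(2*b/9)/2


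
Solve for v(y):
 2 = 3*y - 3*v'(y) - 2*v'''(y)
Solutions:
 v(y) = C1 + C2*sin(sqrt(6)*y/2) + C3*cos(sqrt(6)*y/2) + y^2/2 - 2*y/3


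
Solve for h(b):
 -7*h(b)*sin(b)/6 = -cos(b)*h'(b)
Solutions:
 h(b) = C1/cos(b)^(7/6)


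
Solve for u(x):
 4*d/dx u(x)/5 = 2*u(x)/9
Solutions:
 u(x) = C1*exp(5*x/18)


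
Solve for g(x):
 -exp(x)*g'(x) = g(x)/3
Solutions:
 g(x) = C1*exp(exp(-x)/3)


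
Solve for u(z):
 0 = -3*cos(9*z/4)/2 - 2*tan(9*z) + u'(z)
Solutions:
 u(z) = C1 - 2*log(cos(9*z))/9 + 2*sin(9*z/4)/3


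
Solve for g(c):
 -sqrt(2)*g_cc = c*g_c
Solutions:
 g(c) = C1 + C2*erf(2^(1/4)*c/2)


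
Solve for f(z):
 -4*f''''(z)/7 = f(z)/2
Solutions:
 f(z) = (C1*sin(2^(3/4)*7^(1/4)*z/4) + C2*cos(2^(3/4)*7^(1/4)*z/4))*exp(-2^(3/4)*7^(1/4)*z/4) + (C3*sin(2^(3/4)*7^(1/4)*z/4) + C4*cos(2^(3/4)*7^(1/4)*z/4))*exp(2^(3/4)*7^(1/4)*z/4)


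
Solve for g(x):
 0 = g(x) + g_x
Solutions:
 g(x) = C1*exp(-x)


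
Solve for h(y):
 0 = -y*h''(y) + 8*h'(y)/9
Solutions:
 h(y) = C1 + C2*y^(17/9)


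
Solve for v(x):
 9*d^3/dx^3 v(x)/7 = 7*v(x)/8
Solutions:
 v(x) = C3*exp(3^(1/3)*7^(2/3)*x/6) + (C1*sin(3^(5/6)*7^(2/3)*x/12) + C2*cos(3^(5/6)*7^(2/3)*x/12))*exp(-3^(1/3)*7^(2/3)*x/12)


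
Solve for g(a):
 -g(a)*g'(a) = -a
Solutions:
 g(a) = -sqrt(C1 + a^2)
 g(a) = sqrt(C1 + a^2)


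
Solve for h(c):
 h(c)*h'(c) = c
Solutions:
 h(c) = -sqrt(C1 + c^2)
 h(c) = sqrt(C1 + c^2)


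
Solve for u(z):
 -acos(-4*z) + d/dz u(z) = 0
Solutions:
 u(z) = C1 + z*acos(-4*z) + sqrt(1 - 16*z^2)/4


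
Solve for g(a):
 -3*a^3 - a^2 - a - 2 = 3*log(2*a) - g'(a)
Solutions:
 g(a) = C1 + 3*a^4/4 + a^3/3 + a^2/2 + 3*a*log(a) - a + a*log(8)


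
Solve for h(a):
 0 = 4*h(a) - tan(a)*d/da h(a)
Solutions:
 h(a) = C1*sin(a)^4


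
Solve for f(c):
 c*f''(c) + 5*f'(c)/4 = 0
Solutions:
 f(c) = C1 + C2/c^(1/4)


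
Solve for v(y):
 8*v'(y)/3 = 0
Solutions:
 v(y) = C1


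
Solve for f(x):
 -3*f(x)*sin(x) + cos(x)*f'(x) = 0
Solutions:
 f(x) = C1/cos(x)^3


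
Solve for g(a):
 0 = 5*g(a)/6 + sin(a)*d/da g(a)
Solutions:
 g(a) = C1*(cos(a) + 1)^(5/12)/(cos(a) - 1)^(5/12)


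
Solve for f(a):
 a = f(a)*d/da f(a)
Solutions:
 f(a) = -sqrt(C1 + a^2)
 f(a) = sqrt(C1 + a^2)


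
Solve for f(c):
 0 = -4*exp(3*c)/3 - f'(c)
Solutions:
 f(c) = C1 - 4*exp(3*c)/9


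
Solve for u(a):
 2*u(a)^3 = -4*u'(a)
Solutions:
 u(a) = -sqrt(-1/(C1 - a))
 u(a) = sqrt(-1/(C1 - a))


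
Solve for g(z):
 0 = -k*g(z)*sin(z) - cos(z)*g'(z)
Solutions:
 g(z) = C1*exp(k*log(cos(z)))


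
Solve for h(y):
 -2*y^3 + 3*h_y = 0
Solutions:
 h(y) = C1 + y^4/6


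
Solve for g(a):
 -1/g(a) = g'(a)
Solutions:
 g(a) = -sqrt(C1 - 2*a)
 g(a) = sqrt(C1 - 2*a)


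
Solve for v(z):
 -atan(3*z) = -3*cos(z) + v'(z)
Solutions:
 v(z) = C1 - z*atan(3*z) + log(9*z^2 + 1)/6 + 3*sin(z)


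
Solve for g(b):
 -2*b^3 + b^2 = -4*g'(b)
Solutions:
 g(b) = C1 + b^4/8 - b^3/12


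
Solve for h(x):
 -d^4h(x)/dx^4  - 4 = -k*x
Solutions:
 h(x) = C1 + C2*x + C3*x^2 + C4*x^3 + k*x^5/120 - x^4/6


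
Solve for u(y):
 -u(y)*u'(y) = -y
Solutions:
 u(y) = -sqrt(C1 + y^2)
 u(y) = sqrt(C1 + y^2)


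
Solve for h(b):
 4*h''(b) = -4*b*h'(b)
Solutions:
 h(b) = C1 + C2*erf(sqrt(2)*b/2)


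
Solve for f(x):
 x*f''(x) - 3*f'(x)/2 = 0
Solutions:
 f(x) = C1 + C2*x^(5/2)


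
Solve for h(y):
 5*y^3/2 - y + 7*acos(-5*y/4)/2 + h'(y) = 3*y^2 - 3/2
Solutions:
 h(y) = C1 - 5*y^4/8 + y^3 + y^2/2 - 7*y*acos(-5*y/4)/2 - 3*y/2 - 7*sqrt(16 - 25*y^2)/10


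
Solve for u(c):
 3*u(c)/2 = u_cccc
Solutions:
 u(c) = C1*exp(-2^(3/4)*3^(1/4)*c/2) + C2*exp(2^(3/4)*3^(1/4)*c/2) + C3*sin(2^(3/4)*3^(1/4)*c/2) + C4*cos(2^(3/4)*3^(1/4)*c/2)


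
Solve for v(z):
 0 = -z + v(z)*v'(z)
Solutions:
 v(z) = -sqrt(C1 + z^2)
 v(z) = sqrt(C1 + z^2)


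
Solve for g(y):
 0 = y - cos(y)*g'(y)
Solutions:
 g(y) = C1 + Integral(y/cos(y), y)


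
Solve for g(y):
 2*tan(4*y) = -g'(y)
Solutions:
 g(y) = C1 + log(cos(4*y))/2


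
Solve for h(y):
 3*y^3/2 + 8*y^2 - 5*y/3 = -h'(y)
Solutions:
 h(y) = C1 - 3*y^4/8 - 8*y^3/3 + 5*y^2/6


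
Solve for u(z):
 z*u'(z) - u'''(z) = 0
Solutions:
 u(z) = C1 + Integral(C2*airyai(z) + C3*airybi(z), z)


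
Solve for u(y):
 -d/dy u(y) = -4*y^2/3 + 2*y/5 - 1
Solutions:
 u(y) = C1 + 4*y^3/9 - y^2/5 + y


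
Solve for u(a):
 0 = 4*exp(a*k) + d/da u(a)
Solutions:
 u(a) = C1 - 4*exp(a*k)/k


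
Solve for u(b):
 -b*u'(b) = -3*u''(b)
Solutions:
 u(b) = C1 + C2*erfi(sqrt(6)*b/6)


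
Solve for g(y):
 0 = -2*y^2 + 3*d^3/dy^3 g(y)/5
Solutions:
 g(y) = C1 + C2*y + C3*y^2 + y^5/18


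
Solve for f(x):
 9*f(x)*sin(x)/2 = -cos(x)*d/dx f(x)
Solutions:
 f(x) = C1*cos(x)^(9/2)


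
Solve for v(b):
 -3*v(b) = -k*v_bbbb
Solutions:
 v(b) = C1*exp(-3^(1/4)*b*(1/k)^(1/4)) + C2*exp(3^(1/4)*b*(1/k)^(1/4)) + C3*exp(-3^(1/4)*I*b*(1/k)^(1/4)) + C4*exp(3^(1/4)*I*b*(1/k)^(1/4))


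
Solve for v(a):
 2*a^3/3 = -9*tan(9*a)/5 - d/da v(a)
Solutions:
 v(a) = C1 - a^4/6 + log(cos(9*a))/5


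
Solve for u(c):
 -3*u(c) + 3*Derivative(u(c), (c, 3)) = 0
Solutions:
 u(c) = C3*exp(c) + (C1*sin(sqrt(3)*c/2) + C2*cos(sqrt(3)*c/2))*exp(-c/2)


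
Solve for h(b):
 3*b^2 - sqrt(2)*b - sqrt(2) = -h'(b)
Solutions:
 h(b) = C1 - b^3 + sqrt(2)*b^2/2 + sqrt(2)*b


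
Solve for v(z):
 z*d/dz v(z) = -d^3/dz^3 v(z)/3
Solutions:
 v(z) = C1 + Integral(C2*airyai(-3^(1/3)*z) + C3*airybi(-3^(1/3)*z), z)


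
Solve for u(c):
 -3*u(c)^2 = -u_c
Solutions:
 u(c) = -1/(C1 + 3*c)


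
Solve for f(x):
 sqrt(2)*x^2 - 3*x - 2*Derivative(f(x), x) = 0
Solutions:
 f(x) = C1 + sqrt(2)*x^3/6 - 3*x^2/4


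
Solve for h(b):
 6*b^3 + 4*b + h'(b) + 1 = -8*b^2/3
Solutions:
 h(b) = C1 - 3*b^4/2 - 8*b^3/9 - 2*b^2 - b


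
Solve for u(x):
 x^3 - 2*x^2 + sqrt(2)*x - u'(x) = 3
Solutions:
 u(x) = C1 + x^4/4 - 2*x^3/3 + sqrt(2)*x^2/2 - 3*x


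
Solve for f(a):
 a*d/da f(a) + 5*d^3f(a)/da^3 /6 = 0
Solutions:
 f(a) = C1 + Integral(C2*airyai(-5^(2/3)*6^(1/3)*a/5) + C3*airybi(-5^(2/3)*6^(1/3)*a/5), a)


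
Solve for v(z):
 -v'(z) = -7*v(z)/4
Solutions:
 v(z) = C1*exp(7*z/4)


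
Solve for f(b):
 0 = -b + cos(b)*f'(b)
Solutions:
 f(b) = C1 + Integral(b/cos(b), b)


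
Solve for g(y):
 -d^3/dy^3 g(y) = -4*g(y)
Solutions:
 g(y) = C3*exp(2^(2/3)*y) + (C1*sin(2^(2/3)*sqrt(3)*y/2) + C2*cos(2^(2/3)*sqrt(3)*y/2))*exp(-2^(2/3)*y/2)


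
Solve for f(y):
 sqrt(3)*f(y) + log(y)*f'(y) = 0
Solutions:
 f(y) = C1*exp(-sqrt(3)*li(y))


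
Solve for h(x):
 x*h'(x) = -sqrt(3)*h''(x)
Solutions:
 h(x) = C1 + C2*erf(sqrt(2)*3^(3/4)*x/6)


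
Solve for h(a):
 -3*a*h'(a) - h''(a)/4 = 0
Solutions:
 h(a) = C1 + C2*erf(sqrt(6)*a)


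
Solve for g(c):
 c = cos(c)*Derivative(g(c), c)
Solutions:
 g(c) = C1 + Integral(c/cos(c), c)


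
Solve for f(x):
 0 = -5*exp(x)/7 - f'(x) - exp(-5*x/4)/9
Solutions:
 f(x) = C1 - 5*exp(x)/7 + 4*exp(-5*x/4)/45


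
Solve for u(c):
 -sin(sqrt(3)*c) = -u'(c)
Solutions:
 u(c) = C1 - sqrt(3)*cos(sqrt(3)*c)/3


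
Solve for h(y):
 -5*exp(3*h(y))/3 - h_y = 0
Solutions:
 h(y) = log((-1 - sqrt(3)*I)*(1/(C1 + 5*y))^(1/3)/2)
 h(y) = log((-1 + sqrt(3)*I)*(1/(C1 + 5*y))^(1/3)/2)
 h(y) = log(1/(C1 + 5*y))/3


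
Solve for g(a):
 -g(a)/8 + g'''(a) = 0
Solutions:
 g(a) = C3*exp(a/2) + (C1*sin(sqrt(3)*a/4) + C2*cos(sqrt(3)*a/4))*exp(-a/4)


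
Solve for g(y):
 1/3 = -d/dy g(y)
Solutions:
 g(y) = C1 - y/3


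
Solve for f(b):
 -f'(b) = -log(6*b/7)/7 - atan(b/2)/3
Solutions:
 f(b) = C1 + b*log(b)/7 + b*atan(b/2)/3 - b*log(7)/7 - b/7 + b*log(6)/7 - log(b^2 + 4)/3


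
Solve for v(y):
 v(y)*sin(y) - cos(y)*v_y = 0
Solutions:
 v(y) = C1/cos(y)


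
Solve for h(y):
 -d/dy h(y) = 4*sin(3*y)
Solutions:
 h(y) = C1 + 4*cos(3*y)/3


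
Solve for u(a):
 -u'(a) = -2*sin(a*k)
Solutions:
 u(a) = C1 - 2*cos(a*k)/k


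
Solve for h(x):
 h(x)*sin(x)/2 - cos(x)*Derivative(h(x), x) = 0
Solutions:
 h(x) = C1/sqrt(cos(x))


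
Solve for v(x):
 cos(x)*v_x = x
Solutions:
 v(x) = C1 + Integral(x/cos(x), x)


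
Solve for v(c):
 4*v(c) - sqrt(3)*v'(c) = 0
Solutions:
 v(c) = C1*exp(4*sqrt(3)*c/3)


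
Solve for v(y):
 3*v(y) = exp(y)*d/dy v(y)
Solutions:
 v(y) = C1*exp(-3*exp(-y))


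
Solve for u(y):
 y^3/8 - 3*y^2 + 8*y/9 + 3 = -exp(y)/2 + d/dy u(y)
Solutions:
 u(y) = C1 + y^4/32 - y^3 + 4*y^2/9 + 3*y + exp(y)/2


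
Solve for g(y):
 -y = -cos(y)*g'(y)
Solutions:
 g(y) = C1 + Integral(y/cos(y), y)


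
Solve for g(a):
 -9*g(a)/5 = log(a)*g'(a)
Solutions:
 g(a) = C1*exp(-9*li(a)/5)


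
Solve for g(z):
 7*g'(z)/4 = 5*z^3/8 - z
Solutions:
 g(z) = C1 + 5*z^4/56 - 2*z^2/7


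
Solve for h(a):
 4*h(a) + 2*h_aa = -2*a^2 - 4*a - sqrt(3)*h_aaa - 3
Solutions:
 h(a) = C1*exp(a*(-4*sqrt(3) + 2*2^(2/3)/(sqrt(267) + 85*sqrt(3)/9)^(1/3) + 3*2^(1/3)*(sqrt(267) + 85*sqrt(3)/9)^(1/3))/18)*sin(sqrt(3)*a*(-3*(2*sqrt(267) + 170*sqrt(3)/9)^(1/3) + 4/(2*sqrt(267) + 170*sqrt(3)/9)^(1/3))/18) + C2*exp(a*(-4*sqrt(3) + 2*2^(2/3)/(sqrt(267) + 85*sqrt(3)/9)^(1/3) + 3*2^(1/3)*(sqrt(267) + 85*sqrt(3)/9)^(1/3))/18)*cos(sqrt(3)*a*(-3*(2*sqrt(267) + 170*sqrt(3)/9)^(1/3) + 4/(2*sqrt(267) + 170*sqrt(3)/9)^(1/3))/18) + C3*exp(-a*(2*2^(2/3)/(sqrt(267) + 85*sqrt(3)/9)^(1/3) + 2*sqrt(3) + 3*2^(1/3)*(sqrt(267) + 85*sqrt(3)/9)^(1/3))/9) - a^2/2 - a - 1/4


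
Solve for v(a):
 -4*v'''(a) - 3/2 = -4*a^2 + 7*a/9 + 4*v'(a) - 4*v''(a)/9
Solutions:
 v(a) = C1 + a^3/3 + a^2/72 - 1537*a/648 + (C2*sin(sqrt(323)*a/18) + C3*cos(sqrt(323)*a/18))*exp(a/18)


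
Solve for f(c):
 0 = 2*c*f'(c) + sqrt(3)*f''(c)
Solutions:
 f(c) = C1 + C2*erf(3^(3/4)*c/3)


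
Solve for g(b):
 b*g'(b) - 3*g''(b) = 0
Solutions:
 g(b) = C1 + C2*erfi(sqrt(6)*b/6)


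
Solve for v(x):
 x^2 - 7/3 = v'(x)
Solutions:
 v(x) = C1 + x^3/3 - 7*x/3


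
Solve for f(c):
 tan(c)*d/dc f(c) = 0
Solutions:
 f(c) = C1


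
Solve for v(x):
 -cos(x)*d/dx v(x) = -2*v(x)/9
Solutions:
 v(x) = C1*(sin(x) + 1)^(1/9)/(sin(x) - 1)^(1/9)


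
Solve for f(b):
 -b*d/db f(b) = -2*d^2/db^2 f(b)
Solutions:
 f(b) = C1 + C2*erfi(b/2)


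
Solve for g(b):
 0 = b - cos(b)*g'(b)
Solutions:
 g(b) = C1 + Integral(b/cos(b), b)


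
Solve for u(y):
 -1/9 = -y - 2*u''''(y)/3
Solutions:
 u(y) = C1 + C2*y + C3*y^2 + C4*y^3 - y^5/80 + y^4/144


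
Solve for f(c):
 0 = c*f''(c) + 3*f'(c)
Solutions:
 f(c) = C1 + C2/c^2


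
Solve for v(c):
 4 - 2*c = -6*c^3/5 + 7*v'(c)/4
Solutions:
 v(c) = C1 + 6*c^4/35 - 4*c^2/7 + 16*c/7


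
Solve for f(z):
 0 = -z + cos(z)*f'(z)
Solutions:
 f(z) = C1 + Integral(z/cos(z), z)


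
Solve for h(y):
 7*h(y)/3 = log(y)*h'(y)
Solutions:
 h(y) = C1*exp(7*li(y)/3)


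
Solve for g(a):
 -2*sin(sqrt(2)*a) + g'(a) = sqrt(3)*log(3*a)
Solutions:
 g(a) = C1 + sqrt(3)*a*(log(a) - 1) + sqrt(3)*a*log(3) - sqrt(2)*cos(sqrt(2)*a)


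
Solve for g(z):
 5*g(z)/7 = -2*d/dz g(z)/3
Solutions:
 g(z) = C1*exp(-15*z/14)


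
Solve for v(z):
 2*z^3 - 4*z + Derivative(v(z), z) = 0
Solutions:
 v(z) = C1 - z^4/2 + 2*z^2


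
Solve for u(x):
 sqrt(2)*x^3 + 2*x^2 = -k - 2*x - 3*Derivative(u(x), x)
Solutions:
 u(x) = C1 - k*x/3 - sqrt(2)*x^4/12 - 2*x^3/9 - x^2/3


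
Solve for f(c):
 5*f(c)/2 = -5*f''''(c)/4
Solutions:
 f(c) = (C1*sin(2^(3/4)*c/2) + C2*cos(2^(3/4)*c/2))*exp(-2^(3/4)*c/2) + (C3*sin(2^(3/4)*c/2) + C4*cos(2^(3/4)*c/2))*exp(2^(3/4)*c/2)


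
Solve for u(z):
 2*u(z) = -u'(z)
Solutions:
 u(z) = C1*exp(-2*z)


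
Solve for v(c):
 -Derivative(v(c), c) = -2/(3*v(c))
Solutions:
 v(c) = -sqrt(C1 + 12*c)/3
 v(c) = sqrt(C1 + 12*c)/3


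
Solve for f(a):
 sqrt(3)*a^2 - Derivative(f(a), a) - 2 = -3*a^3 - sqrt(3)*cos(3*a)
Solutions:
 f(a) = C1 + 3*a^4/4 + sqrt(3)*a^3/3 - 2*a + sqrt(3)*sin(3*a)/3


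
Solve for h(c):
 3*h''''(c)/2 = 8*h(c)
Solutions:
 h(c) = C1*exp(-2*3^(3/4)*c/3) + C2*exp(2*3^(3/4)*c/3) + C3*sin(2*3^(3/4)*c/3) + C4*cos(2*3^(3/4)*c/3)


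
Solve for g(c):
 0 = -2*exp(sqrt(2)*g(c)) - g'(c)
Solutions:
 g(c) = sqrt(2)*(2*log(1/(C1 + 2*c)) - log(2))/4


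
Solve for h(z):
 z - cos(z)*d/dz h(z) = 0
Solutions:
 h(z) = C1 + Integral(z/cos(z), z)


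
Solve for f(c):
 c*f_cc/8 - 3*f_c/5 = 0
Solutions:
 f(c) = C1 + C2*c^(29/5)


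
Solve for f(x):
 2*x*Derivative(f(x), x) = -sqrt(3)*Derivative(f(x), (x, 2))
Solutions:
 f(x) = C1 + C2*erf(3^(3/4)*x/3)


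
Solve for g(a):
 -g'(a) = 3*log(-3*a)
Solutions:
 g(a) = C1 - 3*a*log(-a) + 3*a*(1 - log(3))


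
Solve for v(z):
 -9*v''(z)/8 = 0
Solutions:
 v(z) = C1 + C2*z


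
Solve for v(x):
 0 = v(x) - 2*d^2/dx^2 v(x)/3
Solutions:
 v(x) = C1*exp(-sqrt(6)*x/2) + C2*exp(sqrt(6)*x/2)


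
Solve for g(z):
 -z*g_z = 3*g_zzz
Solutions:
 g(z) = C1 + Integral(C2*airyai(-3^(2/3)*z/3) + C3*airybi(-3^(2/3)*z/3), z)


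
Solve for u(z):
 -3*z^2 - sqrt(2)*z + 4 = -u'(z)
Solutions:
 u(z) = C1 + z^3 + sqrt(2)*z^2/2 - 4*z


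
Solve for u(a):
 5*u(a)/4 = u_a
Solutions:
 u(a) = C1*exp(5*a/4)


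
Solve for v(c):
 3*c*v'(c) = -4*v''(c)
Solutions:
 v(c) = C1 + C2*erf(sqrt(6)*c/4)


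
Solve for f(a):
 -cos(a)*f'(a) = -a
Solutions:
 f(a) = C1 + Integral(a/cos(a), a)


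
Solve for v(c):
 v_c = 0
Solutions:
 v(c) = C1


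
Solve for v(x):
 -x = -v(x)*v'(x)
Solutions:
 v(x) = -sqrt(C1 + x^2)
 v(x) = sqrt(C1 + x^2)


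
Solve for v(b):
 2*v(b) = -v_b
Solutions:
 v(b) = C1*exp(-2*b)


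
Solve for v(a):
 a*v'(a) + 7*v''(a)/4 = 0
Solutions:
 v(a) = C1 + C2*erf(sqrt(14)*a/7)


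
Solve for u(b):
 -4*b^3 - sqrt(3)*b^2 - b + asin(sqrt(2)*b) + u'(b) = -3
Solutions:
 u(b) = C1 + b^4 + sqrt(3)*b^3/3 + b^2/2 - b*asin(sqrt(2)*b) - 3*b - sqrt(2)*sqrt(1 - 2*b^2)/2


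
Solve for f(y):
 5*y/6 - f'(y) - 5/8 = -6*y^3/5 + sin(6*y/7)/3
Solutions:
 f(y) = C1 + 3*y^4/10 + 5*y^2/12 - 5*y/8 + 7*cos(6*y/7)/18


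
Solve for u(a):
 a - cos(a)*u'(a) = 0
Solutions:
 u(a) = C1 + Integral(a/cos(a), a)


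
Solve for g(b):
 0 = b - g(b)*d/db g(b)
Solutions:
 g(b) = -sqrt(C1 + b^2)
 g(b) = sqrt(C1 + b^2)


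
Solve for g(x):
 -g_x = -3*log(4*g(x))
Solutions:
 -Integral(1/(log(_y) + 2*log(2)), (_y, g(x)))/3 = C1 - x


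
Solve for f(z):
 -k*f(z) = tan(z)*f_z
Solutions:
 f(z) = C1*exp(-k*log(sin(z)))


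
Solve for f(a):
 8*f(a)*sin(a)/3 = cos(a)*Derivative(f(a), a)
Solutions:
 f(a) = C1/cos(a)^(8/3)


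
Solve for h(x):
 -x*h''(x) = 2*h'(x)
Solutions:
 h(x) = C1 + C2/x


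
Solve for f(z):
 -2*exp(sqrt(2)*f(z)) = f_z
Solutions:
 f(z) = sqrt(2)*(2*log(1/(C1 + 2*z)) - log(2))/4


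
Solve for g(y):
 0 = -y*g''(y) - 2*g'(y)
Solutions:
 g(y) = C1 + C2/y


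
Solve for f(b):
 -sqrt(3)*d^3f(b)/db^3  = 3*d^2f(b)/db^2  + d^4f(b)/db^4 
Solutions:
 f(b) = C1 + C2*b + (C3*sin(3*b/2) + C4*cos(3*b/2))*exp(-sqrt(3)*b/2)


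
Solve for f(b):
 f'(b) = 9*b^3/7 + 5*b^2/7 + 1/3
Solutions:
 f(b) = C1 + 9*b^4/28 + 5*b^3/21 + b/3


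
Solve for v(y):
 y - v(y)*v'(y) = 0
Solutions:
 v(y) = -sqrt(C1 + y^2)
 v(y) = sqrt(C1 + y^2)


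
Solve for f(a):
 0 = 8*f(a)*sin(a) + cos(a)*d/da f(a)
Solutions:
 f(a) = C1*cos(a)^8


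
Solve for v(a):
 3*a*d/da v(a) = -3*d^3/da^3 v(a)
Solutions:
 v(a) = C1 + Integral(C2*airyai(-a) + C3*airybi(-a), a)


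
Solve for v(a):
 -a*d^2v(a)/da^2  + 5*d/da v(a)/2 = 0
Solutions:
 v(a) = C1 + C2*a^(7/2)


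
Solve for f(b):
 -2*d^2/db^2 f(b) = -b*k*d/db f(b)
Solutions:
 f(b) = Piecewise((-sqrt(pi)*C1*erf(b*sqrt(-k)/2)/sqrt(-k) - C2, (k > 0) | (k < 0)), (-C1*b - C2, True))


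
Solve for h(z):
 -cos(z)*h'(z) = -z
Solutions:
 h(z) = C1 + Integral(z/cos(z), z)


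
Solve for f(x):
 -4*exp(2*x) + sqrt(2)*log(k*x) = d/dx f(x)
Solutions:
 f(x) = C1 + sqrt(2)*x*log(k*x) - sqrt(2)*x - 2*exp(2*x)


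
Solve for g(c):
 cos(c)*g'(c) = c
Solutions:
 g(c) = C1 + Integral(c/cos(c), c)


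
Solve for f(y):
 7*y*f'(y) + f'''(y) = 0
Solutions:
 f(y) = C1 + Integral(C2*airyai(-7^(1/3)*y) + C3*airybi(-7^(1/3)*y), y)


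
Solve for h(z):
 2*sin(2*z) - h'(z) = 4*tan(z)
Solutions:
 h(z) = C1 + 4*log(cos(z)) - cos(2*z)


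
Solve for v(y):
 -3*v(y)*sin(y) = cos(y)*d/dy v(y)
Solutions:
 v(y) = C1*cos(y)^3


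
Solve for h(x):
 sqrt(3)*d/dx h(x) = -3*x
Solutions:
 h(x) = C1 - sqrt(3)*x^2/2


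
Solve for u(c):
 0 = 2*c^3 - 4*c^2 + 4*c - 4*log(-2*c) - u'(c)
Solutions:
 u(c) = C1 + c^4/2 - 4*c^3/3 + 2*c^2 - 4*c*log(-c) + 4*c*(1 - log(2))


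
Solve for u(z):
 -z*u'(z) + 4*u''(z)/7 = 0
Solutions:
 u(z) = C1 + C2*erfi(sqrt(14)*z/4)


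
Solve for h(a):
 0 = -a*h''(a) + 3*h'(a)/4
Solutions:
 h(a) = C1 + C2*a^(7/4)


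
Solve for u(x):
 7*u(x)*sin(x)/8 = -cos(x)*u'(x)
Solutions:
 u(x) = C1*cos(x)^(7/8)


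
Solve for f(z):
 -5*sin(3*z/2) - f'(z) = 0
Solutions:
 f(z) = C1 + 10*cos(3*z/2)/3


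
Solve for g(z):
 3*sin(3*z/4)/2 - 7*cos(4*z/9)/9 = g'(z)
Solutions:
 g(z) = C1 - 7*sin(4*z/9)/4 - 2*cos(3*z/4)


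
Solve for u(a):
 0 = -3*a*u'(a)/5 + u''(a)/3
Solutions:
 u(a) = C1 + C2*erfi(3*sqrt(10)*a/10)


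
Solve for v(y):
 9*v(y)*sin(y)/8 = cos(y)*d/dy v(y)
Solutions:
 v(y) = C1/cos(y)^(9/8)


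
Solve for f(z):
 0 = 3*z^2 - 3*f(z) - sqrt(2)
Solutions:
 f(z) = z^2 - sqrt(2)/3


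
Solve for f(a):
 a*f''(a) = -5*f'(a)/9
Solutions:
 f(a) = C1 + C2*a^(4/9)


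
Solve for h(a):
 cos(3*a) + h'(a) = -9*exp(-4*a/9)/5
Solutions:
 h(a) = C1 - sin(3*a)/3 + 81*exp(-4*a/9)/20


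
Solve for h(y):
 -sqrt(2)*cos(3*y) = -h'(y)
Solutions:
 h(y) = C1 + sqrt(2)*sin(3*y)/3


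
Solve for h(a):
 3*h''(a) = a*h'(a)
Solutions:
 h(a) = C1 + C2*erfi(sqrt(6)*a/6)


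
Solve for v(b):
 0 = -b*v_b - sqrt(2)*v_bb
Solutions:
 v(b) = C1 + C2*erf(2^(1/4)*b/2)


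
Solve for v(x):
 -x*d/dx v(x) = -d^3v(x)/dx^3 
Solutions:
 v(x) = C1 + Integral(C2*airyai(x) + C3*airybi(x), x)


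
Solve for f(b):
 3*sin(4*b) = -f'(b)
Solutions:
 f(b) = C1 + 3*cos(4*b)/4


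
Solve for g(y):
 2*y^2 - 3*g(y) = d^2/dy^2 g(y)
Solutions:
 g(y) = C1*sin(sqrt(3)*y) + C2*cos(sqrt(3)*y) + 2*y^2/3 - 4/9


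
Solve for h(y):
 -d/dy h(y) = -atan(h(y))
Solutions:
 Integral(1/atan(_y), (_y, h(y))) = C1 + y


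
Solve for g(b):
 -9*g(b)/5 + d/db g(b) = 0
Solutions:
 g(b) = C1*exp(9*b/5)


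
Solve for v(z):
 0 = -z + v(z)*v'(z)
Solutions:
 v(z) = -sqrt(C1 + z^2)
 v(z) = sqrt(C1 + z^2)


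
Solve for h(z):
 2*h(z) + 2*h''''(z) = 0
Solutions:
 h(z) = (C1*sin(sqrt(2)*z/2) + C2*cos(sqrt(2)*z/2))*exp(-sqrt(2)*z/2) + (C3*sin(sqrt(2)*z/2) + C4*cos(sqrt(2)*z/2))*exp(sqrt(2)*z/2)


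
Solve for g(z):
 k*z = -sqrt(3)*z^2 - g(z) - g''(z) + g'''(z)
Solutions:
 g(z) = C1*exp(z*(-2^(2/3)*(3*sqrt(93) + 29)^(1/3) - 2*2^(1/3)/(3*sqrt(93) + 29)^(1/3) + 4)/12)*sin(2^(1/3)*sqrt(3)*z*(-2^(1/3)*(3*sqrt(93) + 29)^(1/3) + 2/(3*sqrt(93) + 29)^(1/3))/12) + C2*exp(z*(-2^(2/3)*(3*sqrt(93) + 29)^(1/3) - 2*2^(1/3)/(3*sqrt(93) + 29)^(1/3) + 4)/12)*cos(2^(1/3)*sqrt(3)*z*(-2^(1/3)*(3*sqrt(93) + 29)^(1/3) + 2/(3*sqrt(93) + 29)^(1/3))/12) + C3*exp(z*(2*2^(1/3)/(3*sqrt(93) + 29)^(1/3) + 2 + 2^(2/3)*(3*sqrt(93) + 29)^(1/3))/6) - k*z - sqrt(3)*z^2 + 2*sqrt(3)


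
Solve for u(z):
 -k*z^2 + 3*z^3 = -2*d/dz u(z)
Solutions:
 u(z) = C1 + k*z^3/6 - 3*z^4/8


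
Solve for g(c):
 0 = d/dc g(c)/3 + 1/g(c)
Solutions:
 g(c) = -sqrt(C1 - 6*c)
 g(c) = sqrt(C1 - 6*c)


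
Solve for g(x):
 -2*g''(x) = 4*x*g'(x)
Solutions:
 g(x) = C1 + C2*erf(x)


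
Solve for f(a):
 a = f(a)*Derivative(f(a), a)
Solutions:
 f(a) = -sqrt(C1 + a^2)
 f(a) = sqrt(C1 + a^2)


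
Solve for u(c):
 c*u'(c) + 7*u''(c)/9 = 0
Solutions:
 u(c) = C1 + C2*erf(3*sqrt(14)*c/14)


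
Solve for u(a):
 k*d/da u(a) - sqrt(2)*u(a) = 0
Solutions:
 u(a) = C1*exp(sqrt(2)*a/k)


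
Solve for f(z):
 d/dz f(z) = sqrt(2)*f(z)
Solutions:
 f(z) = C1*exp(sqrt(2)*z)


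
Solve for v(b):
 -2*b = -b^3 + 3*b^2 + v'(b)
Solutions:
 v(b) = C1 + b^4/4 - b^3 - b^2


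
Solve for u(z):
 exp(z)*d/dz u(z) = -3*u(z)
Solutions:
 u(z) = C1*exp(3*exp(-z))


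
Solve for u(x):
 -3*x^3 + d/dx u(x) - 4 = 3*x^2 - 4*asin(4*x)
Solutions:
 u(x) = C1 + 3*x^4/4 + x^3 - 4*x*asin(4*x) + 4*x - sqrt(1 - 16*x^2)


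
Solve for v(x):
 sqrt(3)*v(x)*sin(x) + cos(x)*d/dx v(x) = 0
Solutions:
 v(x) = C1*cos(x)^(sqrt(3))


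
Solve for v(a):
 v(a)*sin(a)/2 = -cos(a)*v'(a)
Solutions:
 v(a) = C1*sqrt(cos(a))


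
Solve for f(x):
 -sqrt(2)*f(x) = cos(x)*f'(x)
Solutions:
 f(x) = C1*(sin(x) - 1)^(sqrt(2)/2)/(sin(x) + 1)^(sqrt(2)/2)


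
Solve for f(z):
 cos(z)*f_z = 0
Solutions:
 f(z) = C1


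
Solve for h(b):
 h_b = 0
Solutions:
 h(b) = C1


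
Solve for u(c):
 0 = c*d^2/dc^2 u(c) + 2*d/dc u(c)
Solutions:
 u(c) = C1 + C2/c


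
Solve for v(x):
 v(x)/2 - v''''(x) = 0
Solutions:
 v(x) = C1*exp(-2^(3/4)*x/2) + C2*exp(2^(3/4)*x/2) + C3*sin(2^(3/4)*x/2) + C4*cos(2^(3/4)*x/2)


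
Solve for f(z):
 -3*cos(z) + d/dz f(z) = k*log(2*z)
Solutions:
 f(z) = C1 + k*z*(log(z) - 1) + k*z*log(2) + 3*sin(z)


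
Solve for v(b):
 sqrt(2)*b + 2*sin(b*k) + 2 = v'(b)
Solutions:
 v(b) = C1 + sqrt(2)*b^2/2 + 2*b - 2*cos(b*k)/k


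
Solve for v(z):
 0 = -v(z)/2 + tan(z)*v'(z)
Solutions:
 v(z) = C1*sqrt(sin(z))


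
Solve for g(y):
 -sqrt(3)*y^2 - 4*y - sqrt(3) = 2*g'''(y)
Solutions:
 g(y) = C1 + C2*y + C3*y^2 - sqrt(3)*y^5/120 - y^4/12 - sqrt(3)*y^3/12


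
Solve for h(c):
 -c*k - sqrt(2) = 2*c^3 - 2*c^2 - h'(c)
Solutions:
 h(c) = C1 + c^4/2 - 2*c^3/3 + c^2*k/2 + sqrt(2)*c


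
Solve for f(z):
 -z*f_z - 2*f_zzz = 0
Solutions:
 f(z) = C1 + Integral(C2*airyai(-2^(2/3)*z/2) + C3*airybi(-2^(2/3)*z/2), z)


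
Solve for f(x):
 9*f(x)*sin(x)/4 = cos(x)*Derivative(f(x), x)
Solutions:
 f(x) = C1/cos(x)^(9/4)


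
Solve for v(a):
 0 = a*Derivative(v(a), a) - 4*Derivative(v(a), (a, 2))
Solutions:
 v(a) = C1 + C2*erfi(sqrt(2)*a/4)


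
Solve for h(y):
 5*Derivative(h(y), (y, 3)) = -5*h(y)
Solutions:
 h(y) = C3*exp(-y) + (C1*sin(sqrt(3)*y/2) + C2*cos(sqrt(3)*y/2))*exp(y/2)


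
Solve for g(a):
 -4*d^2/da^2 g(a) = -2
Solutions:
 g(a) = C1 + C2*a + a^2/4


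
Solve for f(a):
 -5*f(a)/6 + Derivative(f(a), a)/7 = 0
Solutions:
 f(a) = C1*exp(35*a/6)


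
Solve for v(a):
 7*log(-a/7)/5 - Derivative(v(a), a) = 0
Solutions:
 v(a) = C1 + 7*a*log(-a)/5 + 7*a*(-log(7) - 1)/5


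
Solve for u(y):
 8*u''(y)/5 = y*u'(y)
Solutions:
 u(y) = C1 + C2*erfi(sqrt(5)*y/4)


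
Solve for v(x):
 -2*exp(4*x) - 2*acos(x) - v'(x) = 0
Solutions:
 v(x) = C1 - 2*x*acos(x) + 2*sqrt(1 - x^2) - exp(4*x)/2


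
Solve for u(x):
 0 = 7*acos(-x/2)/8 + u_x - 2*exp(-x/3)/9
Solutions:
 u(x) = C1 - 7*x*acos(-x/2)/8 - 7*sqrt(4 - x^2)/8 - 2*exp(-x/3)/3


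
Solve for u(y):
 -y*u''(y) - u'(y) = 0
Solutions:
 u(y) = C1 + C2*log(y)


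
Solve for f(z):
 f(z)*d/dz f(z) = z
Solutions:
 f(z) = -sqrt(C1 + z^2)
 f(z) = sqrt(C1 + z^2)


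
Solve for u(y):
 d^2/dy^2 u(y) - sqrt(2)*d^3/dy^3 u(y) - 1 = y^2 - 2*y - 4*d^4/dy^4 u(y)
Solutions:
 u(y) = C1 + C2*y + y^4/12 + y^3*(-1 + sqrt(2))/3 + y^2*(-3/2 - sqrt(2)) + (C3*sin(sqrt(14)*y/8) + C4*cos(sqrt(14)*y/8))*exp(sqrt(2)*y/8)


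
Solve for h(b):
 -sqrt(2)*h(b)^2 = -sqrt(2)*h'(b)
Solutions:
 h(b) = -1/(C1 + b)


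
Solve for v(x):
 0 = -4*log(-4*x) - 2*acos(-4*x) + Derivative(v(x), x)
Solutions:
 v(x) = C1 + 4*x*log(-x) + 2*x*acos(-4*x) - 4*x + 8*x*log(2) + sqrt(1 - 16*x^2)/2


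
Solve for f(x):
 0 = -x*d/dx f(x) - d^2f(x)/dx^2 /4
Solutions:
 f(x) = C1 + C2*erf(sqrt(2)*x)


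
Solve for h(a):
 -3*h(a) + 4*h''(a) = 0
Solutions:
 h(a) = C1*exp(-sqrt(3)*a/2) + C2*exp(sqrt(3)*a/2)


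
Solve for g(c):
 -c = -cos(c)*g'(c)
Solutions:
 g(c) = C1 + Integral(c/cos(c), c)


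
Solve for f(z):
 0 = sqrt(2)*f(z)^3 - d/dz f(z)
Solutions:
 f(z) = -sqrt(2)*sqrt(-1/(C1 + sqrt(2)*z))/2
 f(z) = sqrt(2)*sqrt(-1/(C1 + sqrt(2)*z))/2


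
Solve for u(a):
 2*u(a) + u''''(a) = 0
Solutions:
 u(a) = (C1*sin(2^(3/4)*a/2) + C2*cos(2^(3/4)*a/2))*exp(-2^(3/4)*a/2) + (C3*sin(2^(3/4)*a/2) + C4*cos(2^(3/4)*a/2))*exp(2^(3/4)*a/2)


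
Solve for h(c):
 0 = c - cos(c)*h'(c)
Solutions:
 h(c) = C1 + Integral(c/cos(c), c)


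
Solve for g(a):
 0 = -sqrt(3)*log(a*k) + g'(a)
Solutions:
 g(a) = C1 + sqrt(3)*a*log(a*k) - sqrt(3)*a


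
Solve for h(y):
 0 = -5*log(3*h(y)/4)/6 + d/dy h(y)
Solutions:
 6*Integral(1/(-log(_y) - log(3) + 2*log(2)), (_y, h(y)))/5 = C1 - y


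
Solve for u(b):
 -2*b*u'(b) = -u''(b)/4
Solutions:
 u(b) = C1 + C2*erfi(2*b)


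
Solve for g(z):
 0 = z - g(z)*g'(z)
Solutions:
 g(z) = -sqrt(C1 + z^2)
 g(z) = sqrt(C1 + z^2)


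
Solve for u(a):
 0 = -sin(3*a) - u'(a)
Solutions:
 u(a) = C1 + cos(3*a)/3


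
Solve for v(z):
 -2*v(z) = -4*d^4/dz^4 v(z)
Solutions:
 v(z) = C1*exp(-2^(3/4)*z/2) + C2*exp(2^(3/4)*z/2) + C3*sin(2^(3/4)*z/2) + C4*cos(2^(3/4)*z/2)


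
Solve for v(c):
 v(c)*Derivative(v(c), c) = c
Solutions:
 v(c) = -sqrt(C1 + c^2)
 v(c) = sqrt(C1 + c^2)


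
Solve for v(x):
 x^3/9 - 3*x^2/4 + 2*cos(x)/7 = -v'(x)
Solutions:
 v(x) = C1 - x^4/36 + x^3/4 - 2*sin(x)/7


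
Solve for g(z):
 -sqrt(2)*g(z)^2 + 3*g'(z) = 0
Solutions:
 g(z) = -3/(C1 + sqrt(2)*z)


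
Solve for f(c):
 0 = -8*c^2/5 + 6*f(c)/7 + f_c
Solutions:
 f(c) = C1*exp(-6*c/7) + 28*c^2/15 - 196*c/45 + 686/135


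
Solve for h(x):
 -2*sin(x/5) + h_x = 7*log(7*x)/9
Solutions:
 h(x) = C1 + 7*x*log(x)/9 - 7*x/9 + 7*x*log(7)/9 - 10*cos(x/5)


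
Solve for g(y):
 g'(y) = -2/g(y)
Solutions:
 g(y) = -sqrt(C1 - 4*y)
 g(y) = sqrt(C1 - 4*y)


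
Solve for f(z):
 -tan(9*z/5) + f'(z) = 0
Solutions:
 f(z) = C1 - 5*log(cos(9*z/5))/9


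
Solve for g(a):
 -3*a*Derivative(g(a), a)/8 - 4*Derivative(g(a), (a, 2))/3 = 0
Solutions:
 g(a) = C1 + C2*erf(3*a/8)


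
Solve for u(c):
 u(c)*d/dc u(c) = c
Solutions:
 u(c) = -sqrt(C1 + c^2)
 u(c) = sqrt(C1 + c^2)


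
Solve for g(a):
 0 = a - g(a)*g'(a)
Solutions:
 g(a) = -sqrt(C1 + a^2)
 g(a) = sqrt(C1 + a^2)


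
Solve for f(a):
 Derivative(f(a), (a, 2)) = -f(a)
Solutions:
 f(a) = C1*sin(a) + C2*cos(a)


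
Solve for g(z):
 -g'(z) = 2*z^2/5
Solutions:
 g(z) = C1 - 2*z^3/15


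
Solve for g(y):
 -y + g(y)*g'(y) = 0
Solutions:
 g(y) = -sqrt(C1 + y^2)
 g(y) = sqrt(C1 + y^2)


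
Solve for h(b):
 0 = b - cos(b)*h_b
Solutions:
 h(b) = C1 + Integral(b/cos(b), b)


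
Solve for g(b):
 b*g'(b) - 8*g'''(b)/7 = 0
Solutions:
 g(b) = C1 + Integral(C2*airyai(7^(1/3)*b/2) + C3*airybi(7^(1/3)*b/2), b)


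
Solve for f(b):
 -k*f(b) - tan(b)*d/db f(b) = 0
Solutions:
 f(b) = C1*exp(-k*log(sin(b)))


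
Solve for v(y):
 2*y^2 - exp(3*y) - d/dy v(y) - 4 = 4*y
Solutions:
 v(y) = C1 + 2*y^3/3 - 2*y^2 - 4*y - exp(3*y)/3


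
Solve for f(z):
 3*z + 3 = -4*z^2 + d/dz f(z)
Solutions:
 f(z) = C1 + 4*z^3/3 + 3*z^2/2 + 3*z


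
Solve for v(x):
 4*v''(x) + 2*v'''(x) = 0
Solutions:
 v(x) = C1 + C2*x + C3*exp(-2*x)


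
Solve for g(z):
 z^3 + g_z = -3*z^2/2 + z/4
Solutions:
 g(z) = C1 - z^4/4 - z^3/2 + z^2/8


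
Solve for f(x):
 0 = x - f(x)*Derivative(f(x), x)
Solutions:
 f(x) = -sqrt(C1 + x^2)
 f(x) = sqrt(C1 + x^2)


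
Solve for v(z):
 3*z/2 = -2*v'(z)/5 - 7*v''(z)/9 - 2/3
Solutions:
 v(z) = C1 + C2*exp(-18*z/35) - 15*z^2/8 + 45*z/8
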